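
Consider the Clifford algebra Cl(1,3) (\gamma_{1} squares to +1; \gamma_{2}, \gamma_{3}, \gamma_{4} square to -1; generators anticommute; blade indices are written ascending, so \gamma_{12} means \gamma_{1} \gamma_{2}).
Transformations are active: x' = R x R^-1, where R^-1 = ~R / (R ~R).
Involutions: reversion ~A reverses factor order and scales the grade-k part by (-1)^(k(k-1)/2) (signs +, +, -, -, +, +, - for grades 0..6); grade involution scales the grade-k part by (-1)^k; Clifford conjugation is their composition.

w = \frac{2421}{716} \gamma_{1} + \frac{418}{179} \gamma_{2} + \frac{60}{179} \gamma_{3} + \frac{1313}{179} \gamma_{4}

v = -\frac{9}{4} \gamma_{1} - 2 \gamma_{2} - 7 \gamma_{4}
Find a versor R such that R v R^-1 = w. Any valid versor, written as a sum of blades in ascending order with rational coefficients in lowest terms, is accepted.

Reasoning: v^2 = w^2 = -\frac{767}{16} since conjugation preserves the quadratic form; R = v + w = \frac{405}{358} \gamma_{1} + \frac{60}{179} \gamma_{2} + \frac{60}{179} \gamma_{3} + \frac{60}{179} \gamma_{4} is then valid when invertible, keeping its own part and reversing (v - w)/2.
Answer: \frac{405}{358} \gamma_{1} + \frac{60}{179} \gamma_{2} + \frac{60}{179} \gamma_{3} + \frac{60}{179} \gamma_{4}


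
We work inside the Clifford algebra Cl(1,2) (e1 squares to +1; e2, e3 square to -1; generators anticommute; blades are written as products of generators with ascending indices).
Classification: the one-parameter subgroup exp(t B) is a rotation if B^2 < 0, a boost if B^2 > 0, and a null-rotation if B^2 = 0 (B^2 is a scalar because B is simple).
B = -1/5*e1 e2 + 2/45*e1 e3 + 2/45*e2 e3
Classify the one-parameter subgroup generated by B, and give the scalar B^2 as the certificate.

B^2 term by term: the squares give (-1/5)^2*(e1 e2)^2 + (2/45)^2*(e1 e3)^2 + (2/45)^2*(e2 e3)^2 = 1/25*(+1) + 4/2025*(+1) + 4/2025*(-1) = 1/25 (each basis 2-blade squares to minus the product of its generators' squares); cross terms between blades sharing an index anticommute and cancel. So B^2 = 1/25.
Answer: boost, certificate B^2 = 1/25. The class reads off the invariant scalar 1/25 directly.


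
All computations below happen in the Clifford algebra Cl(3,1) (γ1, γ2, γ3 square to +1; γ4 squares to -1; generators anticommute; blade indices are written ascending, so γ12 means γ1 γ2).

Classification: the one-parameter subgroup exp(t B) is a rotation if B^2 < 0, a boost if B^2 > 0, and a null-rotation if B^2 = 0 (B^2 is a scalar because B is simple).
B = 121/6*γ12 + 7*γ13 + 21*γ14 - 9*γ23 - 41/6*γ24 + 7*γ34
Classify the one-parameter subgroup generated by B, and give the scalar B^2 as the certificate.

B^2 term by term: the squares give (121/6)^2*(γ12)^2 + (7)^2*(γ13)^2 + (21)^2*(γ14)^2 + (-9)^2*(γ23)^2 + (-41/6)^2*(γ24)^2 + (7)^2*(γ34)^2 = 14641/36*(-1) + 49*(-1) + 441*(+1) + 81*(-1) + 1681/36*(+1) + 49*(+1) = 0 (each basis 2-blade squares to minus the product of its generators' squares); cross terms between blades sharing an index anticommute and cancel; the commuting (index-disjoint) pairs give grade-4 terms 2*c*c'*(blade product), which cancel blade by blade — γ1234: 847/3 + 287/3 - 378 = 0 — confirming B is simple. So B^2 = 0.
Answer: null-rotation, certificate B^2 = 0. The scalar 0 is the complete invariant here: its sign names the subgroup type.


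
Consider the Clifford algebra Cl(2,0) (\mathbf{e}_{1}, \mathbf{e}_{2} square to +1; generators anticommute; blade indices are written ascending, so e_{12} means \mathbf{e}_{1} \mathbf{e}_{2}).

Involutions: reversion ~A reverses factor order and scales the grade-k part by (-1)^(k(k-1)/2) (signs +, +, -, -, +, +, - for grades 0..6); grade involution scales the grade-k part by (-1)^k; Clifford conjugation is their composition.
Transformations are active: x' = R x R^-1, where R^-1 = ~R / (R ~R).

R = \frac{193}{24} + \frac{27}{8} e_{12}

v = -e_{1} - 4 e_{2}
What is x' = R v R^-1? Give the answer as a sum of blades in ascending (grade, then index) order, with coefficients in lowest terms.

~R = \frac{193}{24} - \frac{27}{8} e_{12}, and R ~R = \frac{21905}{288}, so R^-1 = ~R / (\frac{21905}{288}).
R v = -\frac{517}{24} e_{1} - \frac{691}{24} e_{2}
Answer: -\frac{77876}{21905} e_{1} - \frac{45743}{21905} e_{2}


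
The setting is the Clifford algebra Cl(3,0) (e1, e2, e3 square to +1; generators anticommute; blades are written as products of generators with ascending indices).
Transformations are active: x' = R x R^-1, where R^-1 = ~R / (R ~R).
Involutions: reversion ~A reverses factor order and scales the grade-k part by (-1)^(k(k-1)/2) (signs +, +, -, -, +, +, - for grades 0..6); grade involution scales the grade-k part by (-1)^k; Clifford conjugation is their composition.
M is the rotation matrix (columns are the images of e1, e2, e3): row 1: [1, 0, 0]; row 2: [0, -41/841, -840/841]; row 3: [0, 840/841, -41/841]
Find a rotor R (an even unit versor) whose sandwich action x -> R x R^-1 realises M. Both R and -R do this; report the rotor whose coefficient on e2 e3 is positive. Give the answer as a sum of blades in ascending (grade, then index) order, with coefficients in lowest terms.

Method: write R = a + b12*e1 e2 + b13*e1 e3 + b23*e2 e3 with a^2 + b12^2 + b13^2 + b23^2 = 1 (so R^-1 = ~R). Expanding the columns R e_j ~R gives tr M = 4a^2 - 1 and, from the antisymmetric part, M21 - M12 = -4a*b12, M13 - M31 = 4a*b13, M32 - M23 = -4a*b23.
Here tr M = 759/841, so a^2 = (1 + tr M)/4 = 400/841 and a = ±20/29. Taking a = 20/29: M21 - M12 = 0, M13 - M31 = 0, M32 - M23 = 1680/841, giving b12 = 0, b13 = 0, b23 = -21/29, i.e. R = 20/29 - 21/29*e2 e3.
Its e2 e3 coefficient is negative, so report the other preimage -R.
Answer: -20/29 + 21/29*e2 e3. Sheet selection: the two-to-one cover makes ±R indistinguishable at the matrix level (trace 759/841), so uniqueness comes from the required sign on e2 e3.


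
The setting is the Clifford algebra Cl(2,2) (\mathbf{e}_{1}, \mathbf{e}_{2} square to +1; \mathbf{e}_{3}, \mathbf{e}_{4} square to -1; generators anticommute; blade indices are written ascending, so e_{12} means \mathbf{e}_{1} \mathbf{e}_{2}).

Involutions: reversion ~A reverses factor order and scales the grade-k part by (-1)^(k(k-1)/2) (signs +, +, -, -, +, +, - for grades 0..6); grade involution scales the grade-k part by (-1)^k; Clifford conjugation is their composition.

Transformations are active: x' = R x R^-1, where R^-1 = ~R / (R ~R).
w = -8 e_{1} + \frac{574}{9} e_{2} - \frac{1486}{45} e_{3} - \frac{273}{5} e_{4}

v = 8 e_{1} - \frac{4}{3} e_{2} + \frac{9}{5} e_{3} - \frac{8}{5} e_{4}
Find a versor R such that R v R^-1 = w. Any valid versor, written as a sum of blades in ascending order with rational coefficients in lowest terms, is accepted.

Sketch: the shared square \frac{2699}{45} makes R = v + w = \frac{562}{9} e_{2} - \frac{281}{9} e_{3} - \frac{281}{5} e_{4} the natural versor; its sandwich fixes that direction, negates (v - w)/2, and sends v to w.
Answer: \frac{562}{9} e_{2} - \frac{281}{9} e_{3} - \frac{281}{5} e_{4}


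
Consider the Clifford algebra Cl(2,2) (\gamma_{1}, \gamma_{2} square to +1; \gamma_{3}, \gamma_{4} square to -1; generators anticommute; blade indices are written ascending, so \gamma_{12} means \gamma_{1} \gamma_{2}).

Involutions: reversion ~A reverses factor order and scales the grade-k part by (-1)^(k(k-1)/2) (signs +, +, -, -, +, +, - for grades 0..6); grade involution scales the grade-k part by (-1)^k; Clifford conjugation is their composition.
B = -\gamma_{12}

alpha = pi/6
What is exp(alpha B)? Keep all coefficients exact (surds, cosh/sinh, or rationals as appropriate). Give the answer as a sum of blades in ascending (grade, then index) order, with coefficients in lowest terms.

B^2 = (-1)^2*(\gamma_{12})^2 = 1*(-1) = -1 (a basis 2-blade squares to minus the product of its generators' squares).
B^2 = -1 — the negative square puts this in the circular regime; l = 1, alpha*l = \frac{\pi}{6}, so exp(alpha B) = cos(\frac{\pi}{6}) + (sin(\frac{\pi}{6})/1)*B = \frac{\sqrt{3}}{2} + (\frac{1}{2})*B.
Answer: \frac{\sqrt{3}}{2} - \frac{1}{2} \gamma_{12}


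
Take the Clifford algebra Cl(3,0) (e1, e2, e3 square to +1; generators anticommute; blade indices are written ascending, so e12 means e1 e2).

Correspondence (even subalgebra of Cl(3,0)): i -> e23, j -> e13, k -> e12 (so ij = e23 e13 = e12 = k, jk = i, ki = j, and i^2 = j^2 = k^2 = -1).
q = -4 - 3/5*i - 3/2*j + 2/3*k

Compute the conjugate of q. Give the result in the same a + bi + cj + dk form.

In blades: q = -4 + 2/3*e12 - 3/2*e13 - 3/5*e23.
Quaternion conjugation is reversion on the even subalgebra: the scalar is fixed and every grade-2 blade flips sign, giving -4 - 2/3*e12 + 3/2*e13 + 3/5*e23; translating back:
Answer: -4 + 3/5*i + 3/2*j - 2/3*k


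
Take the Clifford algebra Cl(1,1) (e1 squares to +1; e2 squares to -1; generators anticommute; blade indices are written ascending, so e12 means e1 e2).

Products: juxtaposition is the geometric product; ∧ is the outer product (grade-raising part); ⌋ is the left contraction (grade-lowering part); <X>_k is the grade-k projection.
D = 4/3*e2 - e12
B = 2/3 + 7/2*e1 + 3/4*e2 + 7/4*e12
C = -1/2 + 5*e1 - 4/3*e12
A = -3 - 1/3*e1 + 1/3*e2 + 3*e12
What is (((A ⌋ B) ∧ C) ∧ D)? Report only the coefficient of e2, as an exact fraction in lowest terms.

step 1: 11/6 - 119/12*e1 - 17/6*e2 - 21/4*e12
step 2: -11/12 + 113/8*e1 + 17/12*e2 + 1033/72*e12
step 3: -11/9*e2 + 79/4*e12
Answer: -11/9


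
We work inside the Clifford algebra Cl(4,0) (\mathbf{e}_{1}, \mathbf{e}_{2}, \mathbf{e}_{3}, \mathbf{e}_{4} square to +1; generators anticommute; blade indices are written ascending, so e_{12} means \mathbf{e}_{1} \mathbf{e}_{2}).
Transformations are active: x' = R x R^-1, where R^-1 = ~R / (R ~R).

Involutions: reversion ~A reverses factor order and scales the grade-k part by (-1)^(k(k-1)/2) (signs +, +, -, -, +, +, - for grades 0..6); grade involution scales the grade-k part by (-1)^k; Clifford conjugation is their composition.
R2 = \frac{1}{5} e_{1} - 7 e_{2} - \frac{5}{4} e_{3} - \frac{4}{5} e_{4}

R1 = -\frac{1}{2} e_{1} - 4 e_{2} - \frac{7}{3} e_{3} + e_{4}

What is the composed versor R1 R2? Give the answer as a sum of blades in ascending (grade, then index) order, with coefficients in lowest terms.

Distribute over the terms of R1 (each basis-blade product reordered to ascending indices, repeated generators contracted through their squares):
(-\frac{1}{2} e_{1}) R2 = -\frac{1}{10} + \frac{7}{2} e_{12} + \frac{5}{8} e_{13} + \frac{2}{5} e_{14}
(-4 e_{2}) R2 = 28 + \frac{4}{5} e_{12} + 5 e_{23} + \frac{16}{5} e_{24}
(-\frac{7}{3} e_{3}) R2 = \frac{35}{12} + \frac{7}{15} e_{13} - \frac{49}{3} e_{23} + \frac{28}{15} e_{34}
(e_{4}) R2 = -\frac{4}{5} - \frac{1}{5} e_{14} + 7 e_{24} + \frac{5}{4} e_{34}
Summing the partial products and collecting blades:
Answer: \frac{1801}{60} + \frac{43}{10} e_{12} + \frac{131}{120} e_{13} + \frac{1}{5} e_{14} - \frac{34}{3} e_{23} + \frac{51}{5} e_{24} + \frac{187}{60} e_{34}


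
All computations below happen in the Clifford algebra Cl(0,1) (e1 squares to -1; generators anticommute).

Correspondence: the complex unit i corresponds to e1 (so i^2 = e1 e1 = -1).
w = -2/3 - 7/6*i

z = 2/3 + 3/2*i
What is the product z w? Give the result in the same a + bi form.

In blades: z = 2/3 + 3/2*e1, w = -2/3 - 7/6*e1.
Distribute z over w term by term (generator squares from the signature, products reordered to ascending indices): (2/3)*w = -4/9 - 7/9*e1; (3/2*e1)*w = 7/4 - e1.
Sum: 47/36 - 16/9*e1; translating back through the correspondence:
Answer: 47/36 - 16/9*i


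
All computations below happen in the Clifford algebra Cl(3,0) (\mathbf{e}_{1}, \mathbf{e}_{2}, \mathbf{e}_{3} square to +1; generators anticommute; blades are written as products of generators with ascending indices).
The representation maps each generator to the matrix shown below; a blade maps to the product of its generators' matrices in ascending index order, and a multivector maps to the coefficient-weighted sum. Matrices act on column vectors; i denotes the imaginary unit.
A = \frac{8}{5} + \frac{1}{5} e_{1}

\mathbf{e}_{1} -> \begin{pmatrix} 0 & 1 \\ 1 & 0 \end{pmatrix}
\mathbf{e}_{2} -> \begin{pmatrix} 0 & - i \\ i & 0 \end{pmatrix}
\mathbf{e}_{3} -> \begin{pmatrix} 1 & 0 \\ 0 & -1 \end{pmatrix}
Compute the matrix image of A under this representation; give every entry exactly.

M = (\frac{8}{5})*1 + (\frac{1}{5})*rho(e_{1}), summed entrywise (1 is the identity matrix):
Answer: \begin{pmatrix} \frac{8}{5} & \frac{1}{5} \\ \frac{1}{5} & \frac{8}{5} \end{pmatrix}


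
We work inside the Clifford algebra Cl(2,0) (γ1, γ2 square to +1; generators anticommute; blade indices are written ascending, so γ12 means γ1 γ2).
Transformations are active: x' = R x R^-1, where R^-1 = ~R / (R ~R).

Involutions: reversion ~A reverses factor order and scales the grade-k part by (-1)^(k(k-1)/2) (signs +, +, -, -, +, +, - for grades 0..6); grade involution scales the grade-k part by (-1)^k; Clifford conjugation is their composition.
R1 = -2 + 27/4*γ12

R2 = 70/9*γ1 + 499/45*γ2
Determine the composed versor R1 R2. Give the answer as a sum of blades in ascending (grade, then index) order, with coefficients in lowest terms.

Distribute over the terms of R1 (each basis-blade product reordered to ascending indices, repeated generators contracted through their squares):
(-2) R2 = -140/9*γ1 - 998/45*γ2
(27/4*γ12) R2 = 1497/20*γ1 - 105/2*γ2
Summing the partial products and collecting blades:
Answer: 10673/180*γ1 - 6721/90*γ2


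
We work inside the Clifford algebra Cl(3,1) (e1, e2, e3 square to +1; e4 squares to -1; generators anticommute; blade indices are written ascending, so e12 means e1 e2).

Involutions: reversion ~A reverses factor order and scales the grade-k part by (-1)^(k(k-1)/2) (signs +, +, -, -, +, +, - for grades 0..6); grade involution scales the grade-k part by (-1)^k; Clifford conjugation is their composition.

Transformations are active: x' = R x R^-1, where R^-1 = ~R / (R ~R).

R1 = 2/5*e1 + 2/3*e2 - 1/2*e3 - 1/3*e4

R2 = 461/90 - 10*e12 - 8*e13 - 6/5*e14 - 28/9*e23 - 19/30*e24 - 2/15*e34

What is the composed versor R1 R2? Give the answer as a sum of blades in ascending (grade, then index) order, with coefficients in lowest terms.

Distribute over the terms of R1 (each basis-blade product reordered to ascending indices, repeated generators contracted through their squares):
(2/5*e1) R2 = 461/225*e1 - 4*e2 - 16/5*e3 - 12/25*e4 - 56/45*e123 - 19/75*e124 - 4/75*e134
(2/3*e2) R2 = 20/3*e1 + 461/135*e2 - 56/27*e3 - 19/45*e4 + 16/3*e123 + 4/5*e124 - 4/45*e234
(-1/2*e3) R2 = -4*e1 - 14/9*e2 - 461/180*e3 + 1/15*e4 + 5*e123 - 3/5*e134 - 19/60*e234
(-1/3*e4) R2 = 2/5*e1 + 19/90*e2 + 2/45*e3 - 461/270*e4 + 10/3*e124 + 8/3*e134 + 28/27*e234
Summing the partial products and collecting blades:
Answer: 1151/225*e1 - 521/270*e2 - 4207/540*e3 - 3433/1350*e4 + 409/45*e123 + 97/25*e124 + 151/75*e134 + 341/540*e234


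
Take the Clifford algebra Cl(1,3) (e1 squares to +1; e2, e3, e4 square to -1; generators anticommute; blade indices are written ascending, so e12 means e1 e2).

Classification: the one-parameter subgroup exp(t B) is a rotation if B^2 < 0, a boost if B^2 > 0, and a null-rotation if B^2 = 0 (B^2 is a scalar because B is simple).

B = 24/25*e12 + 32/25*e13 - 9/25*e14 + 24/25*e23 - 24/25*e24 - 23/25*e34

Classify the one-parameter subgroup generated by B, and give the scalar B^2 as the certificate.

B^2 term by term: the squares give (24/25)^2*(e12)^2 + (32/25)^2*(e13)^2 + (-9/25)^2*(e14)^2 + (24/25)^2*(e23)^2 + (-24/25)^2*(e24)^2 + (-23/25)^2*(e34)^2 = 576/625*(+1) + 1024/625*(+1) + 81/625*(+1) + 576/625*(-1) + 576/625*(-1) + 529/625*(-1) = 0 (each basis 2-blade squares to minus the product of its generators' squares); cross terms between blades sharing an index anticommute and cancel; the commuting (index-disjoint) pairs give grade-4 terms 2*c*c'*(blade product), which cancel blade by blade — e1234: -1104/625 + 1536/625 - 432/625 = 0 — confirming B is simple. So B^2 = 0.
Answer: null-rotation, certificate B^2 = 0. Key observation: B^2 = 0 is a conjugation invariant, so its sign decides the class regardless of the surface form of B.


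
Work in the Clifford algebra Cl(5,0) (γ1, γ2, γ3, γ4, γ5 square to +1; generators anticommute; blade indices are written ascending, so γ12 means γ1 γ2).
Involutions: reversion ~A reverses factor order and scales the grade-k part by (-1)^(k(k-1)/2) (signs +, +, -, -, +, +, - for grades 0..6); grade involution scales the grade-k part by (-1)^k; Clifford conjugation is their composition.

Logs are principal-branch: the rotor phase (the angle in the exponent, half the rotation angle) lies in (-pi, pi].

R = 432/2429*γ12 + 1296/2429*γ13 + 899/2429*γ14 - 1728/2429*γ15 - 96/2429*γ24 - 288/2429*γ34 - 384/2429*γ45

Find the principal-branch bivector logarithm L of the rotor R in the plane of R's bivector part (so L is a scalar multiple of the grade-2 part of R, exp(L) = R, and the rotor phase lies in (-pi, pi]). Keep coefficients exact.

The scalar part of R is 0, which fixes the principal-branch rotor phase; the unit plane is then the bivector part divided by the sine of that phase, and L is that plane scaled by the phase.
Concretely: cos(phase) = 0 gives phase = ±pi/2, and since phase/sin(phase) is even the sign is immaterial: L = (phase/sin(phase)) * <R>_2 = (pi/2) * <R>_2.
Answer: 216*pi/2429*γ12 + 648*pi/2429*γ13 + 899*pi/4858*γ14 - 864*pi/2429*γ15 - 48*pi/2429*γ24 - 144*pi/2429*γ34 - 192*pi/2429*γ45


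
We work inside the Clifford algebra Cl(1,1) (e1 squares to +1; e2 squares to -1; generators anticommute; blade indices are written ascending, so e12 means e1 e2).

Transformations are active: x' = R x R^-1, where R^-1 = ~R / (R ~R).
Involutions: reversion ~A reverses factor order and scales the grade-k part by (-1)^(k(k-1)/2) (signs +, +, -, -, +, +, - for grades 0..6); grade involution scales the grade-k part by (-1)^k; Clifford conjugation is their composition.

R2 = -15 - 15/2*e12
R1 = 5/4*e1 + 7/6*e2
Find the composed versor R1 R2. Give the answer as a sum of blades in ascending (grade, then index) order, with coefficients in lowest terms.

Distribute over the terms of R1 (each basis-blade product reordered to ascending indices, repeated generators contracted through their squares):
(5/4*e1) R2 = -75/4*e1 - 75/8*e2
(7/6*e2) R2 = -35/4*e1 - 35/2*e2
Summing the partial products and collecting blades:
Answer: -55/2*e1 - 215/8*e2


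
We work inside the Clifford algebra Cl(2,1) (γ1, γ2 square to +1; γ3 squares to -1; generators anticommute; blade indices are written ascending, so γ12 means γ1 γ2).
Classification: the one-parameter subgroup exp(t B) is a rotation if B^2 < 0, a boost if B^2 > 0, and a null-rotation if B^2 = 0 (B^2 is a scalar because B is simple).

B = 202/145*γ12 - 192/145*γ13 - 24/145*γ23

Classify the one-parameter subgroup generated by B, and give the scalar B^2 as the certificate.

B^2 term by term: the squares give (202/145)^2*(γ12)^2 + (-192/145)^2*(γ13)^2 + (-24/145)^2*(γ23)^2 = 40804/21025*(-1) + 36864/21025*(+1) + 576/21025*(+1) = -4/25 (each basis 2-blade squares to minus the product of its generators' squares); cross terms between blades sharing an index anticommute and cancel. So B^2 = -4/25.
Answer: rotation, certificate B^2 = -4/25. Key observation: B^2 = -4/25 is a conjugation invariant, so its sign decides the class regardless of the surface form of B.


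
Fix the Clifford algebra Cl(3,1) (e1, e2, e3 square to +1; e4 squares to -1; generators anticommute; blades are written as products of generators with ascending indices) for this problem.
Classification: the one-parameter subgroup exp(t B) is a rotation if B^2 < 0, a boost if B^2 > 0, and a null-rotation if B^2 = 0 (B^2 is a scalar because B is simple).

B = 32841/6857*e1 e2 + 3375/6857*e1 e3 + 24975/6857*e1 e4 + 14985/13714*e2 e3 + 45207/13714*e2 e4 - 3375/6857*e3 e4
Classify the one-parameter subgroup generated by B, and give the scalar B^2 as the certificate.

B^2 term by term: the squares give (32841/6857)^2*(e1 e2)^2 + (3375/6857)^2*(e1 e3)^2 + (24975/6857)^2*(e1 e4)^2 + (14985/13714)^2*(e2 e3)^2 + (45207/13714)^2*(e2 e4)^2 + (-3375/6857)^2*(e3 e4)^2 = 1078531281/47018449*(-1) + 11390625/47018449*(-1) + 623750625/47018449*(+1) + 224550225/188073796*(-1) + 2043672849/188073796*(+1) + 11390625/47018449*(+1) = 0 (each basis 2-blade squares to minus the product of its generators' squares); cross terms between blades sharing an index anticommute and cancel; the commuting (index-disjoint) pairs give grade-4 terms 2*c*c'*(blade product), which cancel blade by blade — e1 e2 e3 e4: -221676750/47018449 - 152573625/47018449 + 374250375/47018449 = 0 — confirming B is simple. So B^2 = 0.
Answer: null-rotation, certificate B^2 = 0. The scalar 0 is the complete invariant here: its sign names the subgroup type.


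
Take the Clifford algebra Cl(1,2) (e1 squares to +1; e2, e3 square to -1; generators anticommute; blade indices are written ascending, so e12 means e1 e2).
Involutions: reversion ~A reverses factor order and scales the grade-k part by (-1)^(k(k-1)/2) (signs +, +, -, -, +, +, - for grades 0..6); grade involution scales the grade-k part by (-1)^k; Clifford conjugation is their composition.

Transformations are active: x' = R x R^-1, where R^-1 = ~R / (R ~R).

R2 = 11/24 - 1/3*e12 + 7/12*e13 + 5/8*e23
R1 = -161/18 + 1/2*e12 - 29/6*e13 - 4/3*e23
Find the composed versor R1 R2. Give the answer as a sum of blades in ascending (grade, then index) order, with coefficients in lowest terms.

Distribute over the terms of R1 (each basis-blade product reordered to ascending indices, repeated generators contracted through their squares):
(-161/18) R2 = -1771/432 + 161/54*e12 - 1127/216*e13 - 805/144*e23
(1/2*e12) R2 = -1/6 + 11/48*e12 - 5/16*e13 - 7/24*e23
(-29/6*e13) R2 = -203/72 - 145/48*e12 - 319/144*e13 + 29/18*e23
(-4/3*e23) R2 = 5/6 + 7/9*e12 + 4/9*e13 - 11/18*e23
Summing the partial products and collecting blades:
Answer: -2701/432 + 209/216*e12 - 1577/216*e13 - 703/144*e23


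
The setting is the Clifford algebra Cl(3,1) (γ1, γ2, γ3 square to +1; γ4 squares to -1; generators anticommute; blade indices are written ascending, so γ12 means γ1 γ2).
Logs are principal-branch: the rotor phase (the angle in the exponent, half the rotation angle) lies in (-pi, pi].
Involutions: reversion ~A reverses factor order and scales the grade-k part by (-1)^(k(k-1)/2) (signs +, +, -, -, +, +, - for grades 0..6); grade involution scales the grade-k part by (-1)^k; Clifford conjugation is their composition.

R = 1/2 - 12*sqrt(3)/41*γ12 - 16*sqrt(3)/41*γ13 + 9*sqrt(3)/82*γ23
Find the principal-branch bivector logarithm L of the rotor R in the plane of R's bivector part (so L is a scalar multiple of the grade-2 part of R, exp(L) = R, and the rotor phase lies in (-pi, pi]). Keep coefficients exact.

The scalar part of R is 1/2, so the principal-branch rotor phase is pinned; divide the bivector part by its sine to get the unit plane — L is the phase times that plane.
Concretely: cos(phase) = 1/2 gives phase = ±pi/3, and since phase/sin(phase) is even the sign is immaterial: L = (phase/sin(phase)) * <R>_2 = (2*sqrt(3)*pi/9) * <R>_2.
Answer: -8*pi/41*γ12 - 32*pi/123*γ13 + 3*pi/41*γ23


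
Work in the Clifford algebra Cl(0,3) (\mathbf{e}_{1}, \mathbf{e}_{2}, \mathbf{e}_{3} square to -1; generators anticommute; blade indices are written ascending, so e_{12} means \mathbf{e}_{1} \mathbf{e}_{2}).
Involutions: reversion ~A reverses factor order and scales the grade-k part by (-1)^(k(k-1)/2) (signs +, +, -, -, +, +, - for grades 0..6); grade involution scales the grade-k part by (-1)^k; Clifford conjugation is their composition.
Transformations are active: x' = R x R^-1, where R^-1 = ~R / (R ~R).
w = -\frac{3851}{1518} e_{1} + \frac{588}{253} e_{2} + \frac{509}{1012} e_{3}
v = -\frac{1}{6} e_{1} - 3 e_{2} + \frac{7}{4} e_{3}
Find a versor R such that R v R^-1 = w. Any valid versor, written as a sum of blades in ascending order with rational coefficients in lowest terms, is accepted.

Sketch: the shared square -\frac{1741}{144} makes R = v + w = -\frac{684}{253} e_{1} - \frac{171}{253} e_{2} + \frac{570}{253} e_{3} the natural versor; its sandwich fixes that direction, negates (v - w)/2, and sends v to w.
Answer: -\frac{684}{253} e_{1} - \frac{171}{253} e_{2} + \frac{570}{253} e_{3}


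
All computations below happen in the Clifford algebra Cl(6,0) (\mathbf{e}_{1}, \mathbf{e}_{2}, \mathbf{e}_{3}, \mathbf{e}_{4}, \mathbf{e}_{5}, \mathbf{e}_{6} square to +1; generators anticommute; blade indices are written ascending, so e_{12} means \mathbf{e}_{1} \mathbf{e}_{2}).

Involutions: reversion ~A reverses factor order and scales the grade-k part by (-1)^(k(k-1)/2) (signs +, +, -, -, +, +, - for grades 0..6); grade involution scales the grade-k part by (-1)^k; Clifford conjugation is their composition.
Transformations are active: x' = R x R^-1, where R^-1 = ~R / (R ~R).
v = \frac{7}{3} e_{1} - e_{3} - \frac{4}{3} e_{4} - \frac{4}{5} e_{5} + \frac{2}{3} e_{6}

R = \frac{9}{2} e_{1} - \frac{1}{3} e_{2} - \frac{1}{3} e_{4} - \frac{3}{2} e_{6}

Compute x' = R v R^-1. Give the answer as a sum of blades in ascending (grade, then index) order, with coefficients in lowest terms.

~R = \frac{9}{2} e_{1} - \frac{1}{3} e_{2} - \frac{1}{3} e_{4} - \frac{3}{2} e_{6}, and R ~R = \frac{409}{18}, so R^-1 = ~R / (\frac{409}{18}).
R v = \frac{179}{18} + \frac{7}{9} e_{12} - \frac{9}{2} e_{13} - \frac{47}{9} e_{14} - \frac{18}{5} e_{15} + \frac{13}{2} e_{16} + \frac{1}{3} e_{23} + \frac{4}{9} e_{24} + \frac{4}{15} e_{25} - \frac{2}{9} e_{26} - \frac{1}{3} e_{34} - \frac{3}{2} e_{36} + \frac{4}{15} e_{45} - \frac{20}{9} e_{46} - \frac{6}{5} e_{56}
Answer: \frac{1970}{1227} e_{1} - \frac{358}{1227} e_{2} + e_{3} + \frac{426}{409} e_{4} + \frac{4}{5} e_{5} - \frac{2429}{1227} e_{6}


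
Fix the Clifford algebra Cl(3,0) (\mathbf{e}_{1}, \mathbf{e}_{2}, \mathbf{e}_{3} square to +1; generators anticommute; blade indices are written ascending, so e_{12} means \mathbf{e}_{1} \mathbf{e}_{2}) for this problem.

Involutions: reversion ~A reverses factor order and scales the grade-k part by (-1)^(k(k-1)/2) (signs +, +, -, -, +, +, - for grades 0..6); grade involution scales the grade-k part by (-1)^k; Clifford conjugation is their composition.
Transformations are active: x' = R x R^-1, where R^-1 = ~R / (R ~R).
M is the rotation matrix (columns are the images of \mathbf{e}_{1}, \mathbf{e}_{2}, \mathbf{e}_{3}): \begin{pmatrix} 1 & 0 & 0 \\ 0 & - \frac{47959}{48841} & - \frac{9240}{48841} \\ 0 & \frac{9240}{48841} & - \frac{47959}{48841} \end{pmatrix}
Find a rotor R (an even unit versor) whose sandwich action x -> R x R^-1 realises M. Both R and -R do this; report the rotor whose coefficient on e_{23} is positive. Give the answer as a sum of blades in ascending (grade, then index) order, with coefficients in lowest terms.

Method: write R = a + b12*e_{12} + b13*e_{13} + b23*e_{23} with a^2 + b12^2 + b13^2 + b23^2 = 1 (so R^-1 = ~R). Expanding the columns R e_j ~R gives tr M = 4a^2 - 1 and, from the antisymmetric part, M21 - M12 = -4a*b12, M13 - M31 = 4a*b13, M32 - M23 = -4a*b23.
Here tr M = -\frac{47077}{48841}, so a^2 = (1 + tr M)/4 = \frac{441}{48841} and a = ±\frac{21}{221}. Taking a = \frac{21}{221}: M21 - M12 = 0, M13 - M31 = 0, M32 - M23 = \frac{18480}{48841}, giving b12 = 0, b13 = 0, b23 = -\frac{220}{221}, i.e. R = \frac{21}{221} - \frac{220}{221} e_{23}.
Its e_{23} coefficient is negative, so report the other preimage -R.
Answer: -\frac{21}{221} + \frac{220}{221} e_{23}. Note: both R and -R realise this M (trace -\frac{47077}{48841}); the covering map identifies them, and the e_{23}-coefficient sign is the tie-breaker.


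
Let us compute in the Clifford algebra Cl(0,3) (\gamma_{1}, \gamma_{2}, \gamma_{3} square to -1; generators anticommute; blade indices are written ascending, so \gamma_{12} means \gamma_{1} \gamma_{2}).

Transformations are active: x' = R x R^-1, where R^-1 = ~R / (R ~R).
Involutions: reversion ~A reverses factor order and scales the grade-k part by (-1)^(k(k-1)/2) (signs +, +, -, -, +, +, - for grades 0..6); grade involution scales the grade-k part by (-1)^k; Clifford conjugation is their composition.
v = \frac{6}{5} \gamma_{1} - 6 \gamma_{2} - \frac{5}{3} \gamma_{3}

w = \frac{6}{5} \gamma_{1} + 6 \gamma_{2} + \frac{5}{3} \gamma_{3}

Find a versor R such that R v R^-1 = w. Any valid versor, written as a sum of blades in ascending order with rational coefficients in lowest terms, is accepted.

Construction: equal norms (both -\frac{9049}{225}) license R = v + w = \frac{12}{5} \gamma_{1} — nothing changes along that direction, while (v - w)/2 changes sign, so v maps onto w.
Answer: \frac{12}{5} \gamma_{1}


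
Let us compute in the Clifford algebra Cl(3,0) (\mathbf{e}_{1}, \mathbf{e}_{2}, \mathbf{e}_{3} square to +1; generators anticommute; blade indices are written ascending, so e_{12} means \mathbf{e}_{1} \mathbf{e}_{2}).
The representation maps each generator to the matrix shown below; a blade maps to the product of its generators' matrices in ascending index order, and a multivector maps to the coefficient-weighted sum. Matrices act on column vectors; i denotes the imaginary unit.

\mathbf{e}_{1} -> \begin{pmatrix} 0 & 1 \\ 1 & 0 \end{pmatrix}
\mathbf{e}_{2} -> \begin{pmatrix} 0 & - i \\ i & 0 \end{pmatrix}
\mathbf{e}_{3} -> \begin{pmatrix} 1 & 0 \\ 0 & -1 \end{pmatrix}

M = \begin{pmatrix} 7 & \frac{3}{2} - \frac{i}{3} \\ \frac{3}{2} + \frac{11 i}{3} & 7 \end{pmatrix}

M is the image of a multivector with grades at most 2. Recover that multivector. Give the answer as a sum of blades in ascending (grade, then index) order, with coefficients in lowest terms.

Method: 1, rho(e_{1}), rho(e_{2}), rho(e_{3}) form a trace-orthogonal basis of the 2x2 complex matrices (tr(X Y) = 2 if X = Y, else 0), so M = m0*1 + m1*rho(e_{1}) + m2*rho(e_{2}) + m3*rho(e_{3}) with m0 = tr(M)/2 = 7, m1 = tr(M rho(e_{1}))/2 = \frac{3}{2} + \frac{5 i}{3}, m2 = tr(M rho(e_{2}))/2 = 2, m3 = tr(M rho(e_{3}))/2 = 0.
Multiplying table entries, the bivector images are rho(e_{12}) = i*rho(e_{3}), rho(e_{13}) = -i*rho(e_{2}), rho(e_{23}) = i*rho(e_{1}); with real blade coefficients the real parts of m0..m3 are the coefficients of 1, e_{1}, e_{2}, e_{3} and the imaginary parts give the bivectors (e_{23}: Im m1, e_{13}: -Im m2, e_{12}: Im m3).
Answer: 7 + \frac{3}{2} e_{1} + 2 e_{2} + \frac{5}{3} e_{23}


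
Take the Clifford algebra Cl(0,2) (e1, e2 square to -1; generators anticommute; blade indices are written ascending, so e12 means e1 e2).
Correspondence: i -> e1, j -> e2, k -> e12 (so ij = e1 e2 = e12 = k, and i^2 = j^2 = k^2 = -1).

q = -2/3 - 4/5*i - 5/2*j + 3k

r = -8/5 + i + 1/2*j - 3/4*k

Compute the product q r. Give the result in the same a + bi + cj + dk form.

In blades: q = -2/3 - 4/5*e1 - 5/2*e2 + 3*e12, r = -8/5 + e1 + 1/2*e2 - 3/4*e12.
Distribute q over r term by term (generator squares from the signature, products reordered to ascending indices): (-2/3)*r = 16/15 - 2/3*e1 - 1/3*e2 + 1/2*e12; (-4/5*e1)*r = 4/5 + 32/25*e1 - 3/5*e2 - 2/5*e12; (-5/2*e2)*r = 5/4 + 15/8*e1 + 4*e2 + 5/2*e12; (3*e12)*r = 9/4 - 3/2*e1 + 3*e2 - 24/5*e12.
Sum: 161/30 + 593/600*e1 + 91/15*e2 - 11/5*e12; translating back through the correspondence:
Answer: 161/30 + 593/600*i + 91/15*j - 11/5*k


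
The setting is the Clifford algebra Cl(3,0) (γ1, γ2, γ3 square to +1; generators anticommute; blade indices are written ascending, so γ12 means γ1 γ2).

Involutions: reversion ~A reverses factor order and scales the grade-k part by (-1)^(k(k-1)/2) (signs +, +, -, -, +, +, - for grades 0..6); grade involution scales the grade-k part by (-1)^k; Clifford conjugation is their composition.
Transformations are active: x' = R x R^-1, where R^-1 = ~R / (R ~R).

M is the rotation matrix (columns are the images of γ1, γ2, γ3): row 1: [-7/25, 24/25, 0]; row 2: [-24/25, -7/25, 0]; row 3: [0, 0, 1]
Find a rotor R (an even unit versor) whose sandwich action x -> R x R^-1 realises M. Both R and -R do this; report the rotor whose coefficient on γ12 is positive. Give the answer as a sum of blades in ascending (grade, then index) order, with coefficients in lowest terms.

Method: write R = a + b12*γ12 + b13*γ13 + b23*γ23 with a^2 + b12^2 + b13^2 + b23^2 = 1 (so R^-1 = ~R). Expanding the columns R e_j ~R gives tr M = 4a^2 - 1 and, from the antisymmetric part, M21 - M12 = -4a*b12, M13 - M31 = 4a*b13, M32 - M23 = -4a*b23.
Here tr M = 11/25, so a^2 = (1 + tr M)/4 = 9/25 and a = ±3/5. Taking a = 3/5: M21 - M12 = -48/25, M13 - M31 = 0, M32 - M23 = 0, giving b12 = 4/5, b13 = 0, b23 = 0, i.e. R = 3/5 + 4/5*γ12.
Its γ12 coefficient is already positive.
Answer: 3/5 + 4/5*γ12. Note: both R and -R realise this M (trace 11/25); the covering map identifies them, and the γ12-coefficient sign is the tie-breaker.


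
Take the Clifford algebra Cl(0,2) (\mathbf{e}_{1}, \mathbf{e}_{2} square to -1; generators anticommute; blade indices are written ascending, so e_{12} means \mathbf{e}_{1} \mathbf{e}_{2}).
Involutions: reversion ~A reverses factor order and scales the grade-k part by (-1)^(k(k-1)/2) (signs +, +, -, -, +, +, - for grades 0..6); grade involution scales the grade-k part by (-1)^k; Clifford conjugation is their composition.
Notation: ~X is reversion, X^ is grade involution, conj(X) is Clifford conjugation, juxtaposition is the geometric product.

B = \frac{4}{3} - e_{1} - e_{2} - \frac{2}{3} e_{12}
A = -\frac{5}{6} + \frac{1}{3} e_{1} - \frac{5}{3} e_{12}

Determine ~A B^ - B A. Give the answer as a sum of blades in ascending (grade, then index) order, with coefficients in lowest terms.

first term: -\frac{1}{3} - \frac{37}{18} e_{1} + \frac{19}{18} e_{2} + \frac{28}{9} e_{12}
second term: -\frac{17}{9} + \frac{53}{18} e_{1} - \frac{19}{18} e_{2} - \frac{4}{3} e_{12}
Answer: \frac{14}{9} - 5 e_{1} + \frac{19}{9} e_{2} + \frac{40}{9} e_{12}


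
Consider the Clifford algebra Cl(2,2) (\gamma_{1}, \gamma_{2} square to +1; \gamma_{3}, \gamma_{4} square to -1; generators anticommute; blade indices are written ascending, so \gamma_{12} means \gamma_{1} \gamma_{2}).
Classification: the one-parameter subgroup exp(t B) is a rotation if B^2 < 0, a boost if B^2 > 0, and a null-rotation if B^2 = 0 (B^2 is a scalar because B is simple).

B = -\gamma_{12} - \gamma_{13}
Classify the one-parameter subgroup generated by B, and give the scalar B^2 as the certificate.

B^2 term by term: the squares give (-1)^2*(\gamma_{12})^2 + (-1)^2*(\gamma_{13})^2 = 1*(-1) + 1*(+1) = 0 (each basis 2-blade squares to minus the product of its generators' squares); cross terms between blades sharing an index anticommute and cancel. So B^2 = 0.
Answer: null-rotation, certificate B^2 = 0. One invariant decides it: the square 0 survives every conjugation, and its sign is exactly the classification.


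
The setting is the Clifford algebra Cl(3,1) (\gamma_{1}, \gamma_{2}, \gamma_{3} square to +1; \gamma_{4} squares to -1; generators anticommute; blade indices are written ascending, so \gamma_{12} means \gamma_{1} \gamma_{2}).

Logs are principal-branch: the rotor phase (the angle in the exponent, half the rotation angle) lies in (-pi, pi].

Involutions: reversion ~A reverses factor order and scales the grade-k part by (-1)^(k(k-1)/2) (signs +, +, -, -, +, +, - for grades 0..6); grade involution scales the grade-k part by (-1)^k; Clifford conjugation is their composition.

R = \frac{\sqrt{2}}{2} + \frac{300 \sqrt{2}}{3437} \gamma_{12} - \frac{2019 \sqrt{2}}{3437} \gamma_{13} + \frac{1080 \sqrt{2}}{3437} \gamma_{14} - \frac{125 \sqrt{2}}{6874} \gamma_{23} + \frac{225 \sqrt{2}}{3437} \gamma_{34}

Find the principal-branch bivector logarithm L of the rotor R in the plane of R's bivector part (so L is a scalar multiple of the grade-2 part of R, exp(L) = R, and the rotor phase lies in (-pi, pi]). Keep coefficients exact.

The scalar part of R is \frac{\sqrt{2}}{2}, and that scalar determines the rotor phase on the principal branch; recovering the unit plane as bivector-part over sine of the phase gives L = phase * plane.
Concretely: cos(phase) = \frac{\sqrt{2}}{2} gives phase = ±\frac{\pi}{4}, and since phase/sin(phase) is even the sign is immaterial: L = (phase/sin(phase)) * <R>_2 = (\frac{\sqrt{2} \pi}{4}) * <R>_2.
Answer: \frac{150 \pi}{3437} \gamma_{12} - \frac{2019 \pi}{6874} \gamma_{13} + \frac{540 \pi}{3437} \gamma_{14} - \frac{125 \pi}{13748} \gamma_{23} + \frac{225 \pi}{6874} \gamma_{34}


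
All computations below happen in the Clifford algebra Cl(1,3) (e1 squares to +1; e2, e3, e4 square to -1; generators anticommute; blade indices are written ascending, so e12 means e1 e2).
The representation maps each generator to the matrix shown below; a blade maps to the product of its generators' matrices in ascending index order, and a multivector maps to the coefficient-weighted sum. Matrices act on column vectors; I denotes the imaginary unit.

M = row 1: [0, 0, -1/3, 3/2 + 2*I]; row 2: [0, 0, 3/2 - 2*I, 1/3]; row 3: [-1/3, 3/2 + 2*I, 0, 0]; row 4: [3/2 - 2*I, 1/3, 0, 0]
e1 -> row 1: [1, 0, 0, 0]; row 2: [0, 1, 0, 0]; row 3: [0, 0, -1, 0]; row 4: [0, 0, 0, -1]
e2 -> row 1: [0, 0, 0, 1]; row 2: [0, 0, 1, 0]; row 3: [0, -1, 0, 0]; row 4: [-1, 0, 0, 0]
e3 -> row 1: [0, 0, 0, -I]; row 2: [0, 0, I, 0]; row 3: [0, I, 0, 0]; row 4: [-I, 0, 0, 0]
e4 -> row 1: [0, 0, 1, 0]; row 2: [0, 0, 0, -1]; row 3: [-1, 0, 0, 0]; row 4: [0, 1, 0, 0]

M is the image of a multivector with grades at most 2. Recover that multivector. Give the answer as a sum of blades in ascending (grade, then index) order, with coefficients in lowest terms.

Method: the blade images are trace-orthogonal — tr(rho(e_A) rho(e_B)^-1) = 4 if A = B and 0 otherwise — and rho(e_A)^-1 = (e_A)^2 * rho(e_A) with (e_A)^2 = +1 or -1, so the coefficient of e_A in the preimage is (e_A)^2 * tr(M rho(e_A))/4.
Nonzero projections over blades of grade <= 2: e12: (e12)^2 = +1, tr(M rho(e12)) = 6, coefficient 3/2; e13: (e13)^2 = +1, tr(M rho(e13)) = -8, coefficient -2; e14: (e14)^2 = +1, tr(M rho(e14)) = -4/3, coefficient -1/3. Every other blade of grade <= 2 projects to 0.
Answer: 3/2*e12 - 2*e13 - 1/3*e14


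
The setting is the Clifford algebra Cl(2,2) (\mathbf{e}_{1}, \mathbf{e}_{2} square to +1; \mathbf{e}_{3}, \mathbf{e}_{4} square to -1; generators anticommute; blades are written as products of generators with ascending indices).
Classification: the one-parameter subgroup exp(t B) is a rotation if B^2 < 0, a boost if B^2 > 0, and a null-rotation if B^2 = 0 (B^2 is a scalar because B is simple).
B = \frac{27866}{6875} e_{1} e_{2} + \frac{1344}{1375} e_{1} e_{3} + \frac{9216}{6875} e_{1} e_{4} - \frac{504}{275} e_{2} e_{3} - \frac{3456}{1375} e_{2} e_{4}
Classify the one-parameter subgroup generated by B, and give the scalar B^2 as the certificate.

B^2 term by term: the squares give (\frac{27866}{6875})^2*(e_{1} e_{2})^2 + (\frac{1344}{1375})^2*(e_{1} e_{3})^2 + (\frac{9216}{6875})^2*(e_{1} e_{4})^2 + (-\frac{504}{275})^2*(e_{2} e_{3})^2 + (-\frac{3456}{1375})^2*(e_{2} e_{4})^2 = \frac{776513956}{47265625}*(-1) + \frac{1806336}{1890625}*(+1) + \frac{84934656}{47265625}*(+1) + \frac{254016}{75625}*(+1) + \frac{11943936}{1890625}*(+1) = -4 (each basis 2-blade squares to minus the product of its generators' squares); cross terms between blades sharing an index anticommute and cancel; the commuting (index-disjoint) pairs give grade-4 terms 2*c*c'*(blade product), which cancel blade by blade — e_{1} e_{2} e_{3} e_{4}: \frac{9289728}{1890625} - \frac{9289728}{1890625} = 0 — confirming B is simple. So B^2 = -4.
Answer: rotation, certificate B^2 = -4. Certificate logic: -4 is a conjugation-invariant scalar, so its sign fixes rotation versus boost versus null-rotation outright.


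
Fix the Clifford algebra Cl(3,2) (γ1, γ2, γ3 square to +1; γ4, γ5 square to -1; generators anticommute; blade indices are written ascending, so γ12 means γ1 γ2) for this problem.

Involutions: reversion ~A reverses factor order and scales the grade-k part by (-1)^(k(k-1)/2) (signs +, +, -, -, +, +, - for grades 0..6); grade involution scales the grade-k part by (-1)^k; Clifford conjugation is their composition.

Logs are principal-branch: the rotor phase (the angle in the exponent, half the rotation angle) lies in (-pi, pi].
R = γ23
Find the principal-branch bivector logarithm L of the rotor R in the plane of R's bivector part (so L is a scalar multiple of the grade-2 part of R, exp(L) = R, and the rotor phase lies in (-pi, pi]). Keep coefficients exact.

The scalar part of R is 0, and that scalar determines the rotor phase on the principal branch; recovering the unit plane as bivector-part over sine of the phase gives L = phase * plane.
Concretely: cos(phase) = 0 gives phase = ±pi/2, and since phase/sin(phase) is even the sign is immaterial: L = (phase/sin(phase)) * <R>_2 = (pi/2) * <R>_2.
Answer: pi/2*γ23
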